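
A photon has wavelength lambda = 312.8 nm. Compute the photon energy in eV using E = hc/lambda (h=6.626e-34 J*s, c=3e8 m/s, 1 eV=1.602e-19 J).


E = hc / lambda
= (6.626e-34)(3e8) / (312.8e-9)
= 1.9878e-25 / 3.1280e-07
= 6.3549e-19 J
Converting to eV: 6.3549e-19 / 1.602e-19
= 3.9668 eV

3.9668


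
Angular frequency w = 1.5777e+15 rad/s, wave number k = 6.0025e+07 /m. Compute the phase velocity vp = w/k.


vp = w / k
= 1.5777e+15 / 6.0025e+07
= 2.6284e+07 m/s

2.6284e+07


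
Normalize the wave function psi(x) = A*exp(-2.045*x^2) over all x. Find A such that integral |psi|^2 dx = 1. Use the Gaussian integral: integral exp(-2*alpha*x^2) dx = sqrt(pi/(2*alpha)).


integral |psi|^2 dx = A^2 * sqrt(pi/(2*alpha)) = 1
A^2 = sqrt(2*alpha/pi)
= sqrt(2 * 2.045 / pi)
= 1.141003
A = sqrt(1.141003)
= 1.0682

1.0682


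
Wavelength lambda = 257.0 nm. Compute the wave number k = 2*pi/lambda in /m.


k = 2 * pi / lambda
= 6.2832 / (257.0e-9)
= 6.2832 / 2.5700e-07
= 2.4448e+07 /m

2.4448e+07


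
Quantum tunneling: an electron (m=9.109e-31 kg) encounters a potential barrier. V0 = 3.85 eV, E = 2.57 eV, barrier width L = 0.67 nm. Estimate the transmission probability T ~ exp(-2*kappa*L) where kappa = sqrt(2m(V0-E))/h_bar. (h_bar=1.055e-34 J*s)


V0 - E = 1.28 eV = 2.0506e-19 J
kappa = sqrt(2 * m * (V0-E)) / h_bar
= sqrt(2 * 9.109e-31 * 2.0506e-19) / 1.055e-34
= 5.7934e+09 /m
2*kappa*L = 2 * 5.7934e+09 * 0.67e-9
= 7.7632
T = exp(-7.7632) = 4.251081e-04

4.251081e-04


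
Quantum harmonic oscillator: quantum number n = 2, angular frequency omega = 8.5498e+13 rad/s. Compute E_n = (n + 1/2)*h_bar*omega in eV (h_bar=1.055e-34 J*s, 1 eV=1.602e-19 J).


E = (n + 1/2) * h_bar * omega
= (2 + 0.5) * 1.055e-34 * 8.5498e+13
= 2.5 * 9.0200e-21
= 2.2550e-20 J
= 0.1408 eV

0.1408


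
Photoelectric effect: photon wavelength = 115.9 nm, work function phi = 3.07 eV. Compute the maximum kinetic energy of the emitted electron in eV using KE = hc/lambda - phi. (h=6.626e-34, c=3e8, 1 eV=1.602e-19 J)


E_photon = hc / lambda
= (6.626e-34)(3e8) / (115.9e-9)
= 1.7151e-18 J
= 10.706 eV
KE = E_photon - phi
= 10.706 - 3.07
= 7.636 eV

7.636


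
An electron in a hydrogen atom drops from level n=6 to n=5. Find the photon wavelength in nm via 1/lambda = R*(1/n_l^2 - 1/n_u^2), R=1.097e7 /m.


1/lambda = R * (1/n_l^2 - 1/n_u^2)
= 1.097e7 * (1/5^2 - 1/6^2)
= 1.097e7 * (0.04 - 0.027778)
= 1.097e7 * 0.012222
= 1.3408e+05 /m
lambda = 1 / 1.3408e+05 = 7458.3575 nm

7458.3575


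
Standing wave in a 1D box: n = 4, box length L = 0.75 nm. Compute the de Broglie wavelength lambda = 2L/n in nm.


lambda = 2L / n
= 2 * 0.75 / 4
= 1.5 / 4
= 0.375 nm

0.375


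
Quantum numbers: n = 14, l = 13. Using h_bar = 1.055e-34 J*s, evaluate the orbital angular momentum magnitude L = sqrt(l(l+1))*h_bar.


L = sqrt(l*(l+1)) * h_bar
= sqrt(13 * 14) * 1.055e-34
= sqrt(182) * 1.055e-34
= 13.4907 * 1.055e-34
= 1.4233e-33 J*s

1.4233e-33


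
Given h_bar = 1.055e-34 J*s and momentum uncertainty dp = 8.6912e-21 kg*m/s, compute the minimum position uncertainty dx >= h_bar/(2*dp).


dx = h_bar / (2 * dp)
= 1.055e-34 / (2 * 8.6912e-21)
= 1.055e-34 / 1.7382e-20
= 6.0694e-15 m

6.0694e-15


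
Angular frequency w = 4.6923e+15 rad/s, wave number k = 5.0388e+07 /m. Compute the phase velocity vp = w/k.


vp = w / k
= 4.6923e+15 / 5.0388e+07
= 9.3123e+07 m/s

9.3123e+07


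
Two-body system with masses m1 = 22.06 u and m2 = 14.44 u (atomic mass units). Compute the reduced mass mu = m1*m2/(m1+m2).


mu = m1 * m2 / (m1 + m2)
= 22.06 * 14.44 / (22.06 + 14.44)
= 318.5464 / 36.5
= 8.7273 u

8.7273


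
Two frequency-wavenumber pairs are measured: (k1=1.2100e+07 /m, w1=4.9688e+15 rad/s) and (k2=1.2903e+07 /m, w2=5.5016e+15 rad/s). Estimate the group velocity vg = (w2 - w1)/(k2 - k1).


vg = (w2 - w1) / (k2 - k1)
= (5.5016e+15 - 4.9688e+15) / (1.2903e+07 - 1.2100e+07)
= 5.3280e+14 / 8.0300e+05
= 6.6351e+08 m/s

6.6351e+08


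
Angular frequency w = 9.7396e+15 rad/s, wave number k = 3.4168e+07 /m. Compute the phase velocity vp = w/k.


vp = w / k
= 9.7396e+15 / 3.4168e+07
= 2.8505e+08 m/s

2.8505e+08


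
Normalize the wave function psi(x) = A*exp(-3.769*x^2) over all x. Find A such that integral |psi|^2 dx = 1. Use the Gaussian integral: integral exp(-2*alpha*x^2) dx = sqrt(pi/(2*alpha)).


integral |psi|^2 dx = A^2 * sqrt(pi/(2*alpha)) = 1
A^2 = sqrt(2*alpha/pi)
= sqrt(2 * 3.769 / pi)
= 1.549006
A = sqrt(1.549006)
= 1.2446

1.2446


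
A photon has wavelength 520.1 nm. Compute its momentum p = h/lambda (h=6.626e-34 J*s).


p = h / lambda
= 6.626e-34 / (520.1e-9)
= 6.626e-34 / 5.2010e-07
= 1.2740e-27 kg*m/s

1.2740e-27


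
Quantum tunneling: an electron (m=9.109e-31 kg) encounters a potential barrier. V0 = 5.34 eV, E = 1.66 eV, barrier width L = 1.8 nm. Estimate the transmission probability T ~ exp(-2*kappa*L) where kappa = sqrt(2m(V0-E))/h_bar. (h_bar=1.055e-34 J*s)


V0 - E = 3.68 eV = 5.8954e-19 J
kappa = sqrt(2 * m * (V0-E)) / h_bar
= sqrt(2 * 9.109e-31 * 5.8954e-19) / 1.055e-34
= 9.8232e+09 /m
2*kappa*L = 2 * 9.8232e+09 * 1.8e-9
= 35.3635
T = exp(-35.3635) = 4.383449e-16

4.383449e-16


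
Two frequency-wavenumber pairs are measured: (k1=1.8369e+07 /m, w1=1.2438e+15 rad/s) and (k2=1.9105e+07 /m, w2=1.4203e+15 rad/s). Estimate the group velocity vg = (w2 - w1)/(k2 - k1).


vg = (w2 - w1) / (k2 - k1)
= (1.4203e+15 - 1.2438e+15) / (1.9105e+07 - 1.8369e+07)
= 1.7650e+14 / 7.3600e+05
= 2.3981e+08 m/s

2.3981e+08


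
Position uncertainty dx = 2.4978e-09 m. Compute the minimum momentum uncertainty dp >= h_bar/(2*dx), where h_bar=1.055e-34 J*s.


dp = h_bar / (2 * dx)
= 1.055e-34 / (2 * 2.4978e-09)
= 1.055e-34 / 4.9956e-09
= 2.1119e-26 kg*m/s

2.1119e-26


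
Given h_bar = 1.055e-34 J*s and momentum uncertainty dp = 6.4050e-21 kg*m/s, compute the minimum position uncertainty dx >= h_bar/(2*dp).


dx = h_bar / (2 * dp)
= 1.055e-34 / (2 * 6.4050e-21)
= 1.055e-34 / 1.2810e-20
= 8.2358e-15 m

8.2358e-15


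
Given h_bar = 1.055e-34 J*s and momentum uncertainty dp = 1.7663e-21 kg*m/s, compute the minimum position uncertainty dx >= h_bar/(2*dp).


dx = h_bar / (2 * dp)
= 1.055e-34 / (2 * 1.7663e-21)
= 1.055e-34 / 3.5326e-21
= 2.9865e-14 m

2.9865e-14


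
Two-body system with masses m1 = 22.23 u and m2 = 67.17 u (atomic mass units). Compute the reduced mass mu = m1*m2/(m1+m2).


mu = m1 * m2 / (m1 + m2)
= 22.23 * 67.17 / (22.23 + 67.17)
= 1493.1891 / 89.4
= 16.7023 u

16.7023


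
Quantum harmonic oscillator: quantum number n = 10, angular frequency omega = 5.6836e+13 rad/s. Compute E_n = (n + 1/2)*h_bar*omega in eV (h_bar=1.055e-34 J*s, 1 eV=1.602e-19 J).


E = (n + 1/2) * h_bar * omega
= (10 + 0.5) * 1.055e-34 * 5.6836e+13
= 10.5 * 5.9962e-21
= 6.2960e-20 J
= 0.393 eV

0.393


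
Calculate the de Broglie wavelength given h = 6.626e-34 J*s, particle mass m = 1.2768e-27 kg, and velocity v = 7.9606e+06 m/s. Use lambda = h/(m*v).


lambda = h / (m * v)
= 6.626e-34 / (1.2768e-27 * 7.9606e+06)
= 6.626e-34 / 1.0164e-20
= 6.5190e-14 m

6.5190e-14


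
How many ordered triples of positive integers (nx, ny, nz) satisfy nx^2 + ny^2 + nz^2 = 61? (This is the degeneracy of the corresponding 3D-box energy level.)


Enumerate all (nx, ny, nz) with nx^2 + ny^2 + nz^2 = 61:
(3,4,6)
(3,6,4)
(4,3,6)
(4,6,3)
(6,3,4)
(6,4,3)
Total degeneracy = 6

6


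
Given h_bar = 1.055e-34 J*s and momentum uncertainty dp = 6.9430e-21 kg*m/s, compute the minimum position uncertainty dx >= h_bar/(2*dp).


dx = h_bar / (2 * dp)
= 1.055e-34 / (2 * 6.9430e-21)
= 1.055e-34 / 1.3886e-20
= 7.5976e-15 m

7.5976e-15


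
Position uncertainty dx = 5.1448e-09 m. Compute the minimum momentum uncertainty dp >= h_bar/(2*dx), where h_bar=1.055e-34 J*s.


dp = h_bar / (2 * dx)
= 1.055e-34 / (2 * 5.1448e-09)
= 1.055e-34 / 1.0290e-08
= 1.0253e-26 kg*m/s

1.0253e-26


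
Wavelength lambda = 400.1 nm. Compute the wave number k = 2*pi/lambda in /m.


k = 2 * pi / lambda
= 6.2832 / (400.1e-9)
= 6.2832 / 4.0010e-07
= 1.5704e+07 /m

1.5704e+07


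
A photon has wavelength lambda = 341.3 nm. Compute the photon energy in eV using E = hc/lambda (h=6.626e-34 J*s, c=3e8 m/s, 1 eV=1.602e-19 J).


E = hc / lambda
= (6.626e-34)(3e8) / (341.3e-9)
= 1.9878e-25 / 3.4130e-07
= 5.8242e-19 J
Converting to eV: 5.8242e-19 / 1.602e-19
= 3.6356 eV

3.6356


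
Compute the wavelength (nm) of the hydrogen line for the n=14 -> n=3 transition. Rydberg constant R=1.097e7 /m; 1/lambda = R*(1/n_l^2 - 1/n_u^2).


1/lambda = R * (1/n_l^2 - 1/n_u^2)
= 1.097e7 * (1/3^2 - 1/14^2)
= 1.097e7 * (0.111111 - 0.005102)
= 1.097e7 * 0.106009
= 1.1629e+06 /m
lambda = 1 / 1.1629e+06 = 859.9047 nm

859.9047


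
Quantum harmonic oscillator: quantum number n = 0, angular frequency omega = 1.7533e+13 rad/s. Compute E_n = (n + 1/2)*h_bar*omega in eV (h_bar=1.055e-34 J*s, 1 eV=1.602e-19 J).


E = (n + 1/2) * h_bar * omega
= (0 + 0.5) * 1.055e-34 * 1.7533e+13
= 0.5 * 1.8497e-21
= 9.2487e-22 J
= 0.0058 eV

0.0058


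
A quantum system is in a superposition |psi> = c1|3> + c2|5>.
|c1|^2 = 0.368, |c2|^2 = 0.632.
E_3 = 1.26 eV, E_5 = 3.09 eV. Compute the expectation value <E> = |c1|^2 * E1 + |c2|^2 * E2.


<E> = |c1|^2 * E1 + |c2|^2 * E2
= 0.368 * 1.26 + 0.632 * 3.09
= 0.4637 + 1.9529
= 2.4166 eV

2.4166


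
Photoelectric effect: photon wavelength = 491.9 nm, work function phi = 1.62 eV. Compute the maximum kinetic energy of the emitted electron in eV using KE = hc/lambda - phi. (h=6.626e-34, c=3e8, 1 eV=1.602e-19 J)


E_photon = hc / lambda
= (6.626e-34)(3e8) / (491.9e-9)
= 4.0411e-19 J
= 2.5225 eV
KE = E_photon - phi
= 2.5225 - 1.62
= 0.9025 eV

0.9025


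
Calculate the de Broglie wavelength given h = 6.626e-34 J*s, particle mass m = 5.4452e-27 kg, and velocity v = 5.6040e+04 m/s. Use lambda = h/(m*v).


lambda = h / (m * v)
= 6.626e-34 / (5.4452e-27 * 5.6040e+04)
= 6.626e-34 / 3.0515e-22
= 2.1714e-12 m

2.1714e-12


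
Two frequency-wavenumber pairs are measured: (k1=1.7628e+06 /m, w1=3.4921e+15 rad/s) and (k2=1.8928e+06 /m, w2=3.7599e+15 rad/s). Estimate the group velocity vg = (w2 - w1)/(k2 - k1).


vg = (w2 - w1) / (k2 - k1)
= (3.7599e+15 - 3.4921e+15) / (1.8928e+06 - 1.7628e+06)
= 2.6780e+14 / 1.3000e+05
= 2.0600e+09 m/s

2.0600e+09


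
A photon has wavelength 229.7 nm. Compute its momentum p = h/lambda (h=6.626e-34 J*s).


p = h / lambda
= 6.626e-34 / (229.7e-9)
= 6.626e-34 / 2.2970e-07
= 2.8846e-27 kg*m/s

2.8846e-27


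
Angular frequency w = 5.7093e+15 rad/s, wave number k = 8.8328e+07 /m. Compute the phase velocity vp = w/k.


vp = w / k
= 5.7093e+15 / 8.8328e+07
= 6.4637e+07 m/s

6.4637e+07


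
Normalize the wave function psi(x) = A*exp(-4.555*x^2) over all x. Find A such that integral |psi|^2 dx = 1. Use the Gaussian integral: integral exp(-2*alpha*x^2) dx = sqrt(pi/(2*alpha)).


integral |psi|^2 dx = A^2 * sqrt(pi/(2*alpha)) = 1
A^2 = sqrt(2*alpha/pi)
= sqrt(2 * 4.555 / pi)
= 1.702881
A = sqrt(1.702881)
= 1.3049

1.3049


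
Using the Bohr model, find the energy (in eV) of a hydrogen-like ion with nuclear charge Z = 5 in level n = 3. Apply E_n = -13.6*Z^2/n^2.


E_n = -13.6 * Z^2 / n^2
= -13.6 * 5^2 / 3^2
= -13.6 * 25 / 9
= -37.7778 eV

-37.7778


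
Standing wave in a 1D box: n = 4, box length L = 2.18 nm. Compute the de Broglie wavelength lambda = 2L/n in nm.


lambda = 2L / n
= 2 * 2.18 / 4
= 4.36 / 4
= 1.09 nm

1.09


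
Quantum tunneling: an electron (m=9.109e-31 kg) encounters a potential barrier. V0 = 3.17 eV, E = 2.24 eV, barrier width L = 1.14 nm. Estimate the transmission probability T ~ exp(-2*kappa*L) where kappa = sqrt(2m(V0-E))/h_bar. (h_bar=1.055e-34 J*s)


V0 - E = 0.93 eV = 1.4899e-19 J
kappa = sqrt(2 * m * (V0-E)) / h_bar
= sqrt(2 * 9.109e-31 * 1.4899e-19) / 1.055e-34
= 4.9382e+09 /m
2*kappa*L = 2 * 4.9382e+09 * 1.14e-9
= 11.2591
T = exp(-11.2591) = 1.288887e-05

1.288887e-05


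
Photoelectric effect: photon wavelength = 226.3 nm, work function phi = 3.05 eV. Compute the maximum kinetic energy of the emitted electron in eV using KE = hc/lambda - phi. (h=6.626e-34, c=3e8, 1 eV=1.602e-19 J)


E_photon = hc / lambda
= (6.626e-34)(3e8) / (226.3e-9)
= 8.7839e-19 J
= 5.4831 eV
KE = E_photon - phi
= 5.4831 - 3.05
= 2.4331 eV

2.4331


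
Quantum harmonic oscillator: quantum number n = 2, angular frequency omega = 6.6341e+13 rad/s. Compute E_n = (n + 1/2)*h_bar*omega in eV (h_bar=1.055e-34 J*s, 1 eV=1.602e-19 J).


E = (n + 1/2) * h_bar * omega
= (2 + 0.5) * 1.055e-34 * 6.6341e+13
= 2.5 * 6.9990e-21
= 1.7497e-20 J
= 0.1092 eV

0.1092


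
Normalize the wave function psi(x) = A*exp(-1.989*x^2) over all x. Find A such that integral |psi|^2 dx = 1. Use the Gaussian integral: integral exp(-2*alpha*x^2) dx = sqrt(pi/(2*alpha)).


integral |psi|^2 dx = A^2 * sqrt(pi/(2*alpha)) = 1
A^2 = sqrt(2*alpha/pi)
= sqrt(2 * 1.989 / pi)
= 1.125272
A = sqrt(1.125272)
= 1.0608

1.0608


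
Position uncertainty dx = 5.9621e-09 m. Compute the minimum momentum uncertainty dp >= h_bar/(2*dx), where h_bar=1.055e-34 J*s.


dp = h_bar / (2 * dx)
= 1.055e-34 / (2 * 5.9621e-09)
= 1.055e-34 / 1.1924e-08
= 8.8476e-27 kg*m/s

8.8476e-27


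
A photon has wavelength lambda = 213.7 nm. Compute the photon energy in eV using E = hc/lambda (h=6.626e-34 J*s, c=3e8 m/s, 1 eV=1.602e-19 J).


E = hc / lambda
= (6.626e-34)(3e8) / (213.7e-9)
= 1.9878e-25 / 2.1370e-07
= 9.3018e-19 J
Converting to eV: 9.3018e-19 / 1.602e-19
= 5.8064 eV

5.8064


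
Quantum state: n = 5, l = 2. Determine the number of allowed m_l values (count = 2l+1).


m_l ranges from -l to +l in integer steps
So m_l goes from -2 to +2
Count = 2l + 1 = 2*2 + 1
= 5

5


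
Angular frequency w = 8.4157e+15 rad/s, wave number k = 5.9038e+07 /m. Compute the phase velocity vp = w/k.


vp = w / k
= 8.4157e+15 / 5.9038e+07
= 1.4255e+08 m/s

1.4255e+08


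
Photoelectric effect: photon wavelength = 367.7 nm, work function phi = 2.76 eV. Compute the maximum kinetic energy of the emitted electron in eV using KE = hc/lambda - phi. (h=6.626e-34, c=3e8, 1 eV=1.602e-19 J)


E_photon = hc / lambda
= (6.626e-34)(3e8) / (367.7e-9)
= 5.4060e-19 J
= 3.3746 eV
KE = E_photon - phi
= 3.3746 - 2.76
= 0.6146 eV

0.6146


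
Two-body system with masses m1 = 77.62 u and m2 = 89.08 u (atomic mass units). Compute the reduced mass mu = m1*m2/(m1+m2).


mu = m1 * m2 / (m1 + m2)
= 77.62 * 89.08 / (77.62 + 89.08)
= 6914.3896 / 166.7
= 41.478 u

41.478


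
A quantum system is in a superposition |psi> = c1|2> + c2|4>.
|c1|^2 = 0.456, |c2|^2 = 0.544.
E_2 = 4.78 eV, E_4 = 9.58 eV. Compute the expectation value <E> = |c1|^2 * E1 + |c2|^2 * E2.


<E> = |c1|^2 * E1 + |c2|^2 * E2
= 0.456 * 4.78 + 0.544 * 9.58
= 2.1797 + 5.2115
= 7.3912 eV

7.3912


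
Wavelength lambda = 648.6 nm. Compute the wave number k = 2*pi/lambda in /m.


k = 2 * pi / lambda
= 6.2832 / (648.6e-9)
= 6.2832 / 6.4860e-07
= 9.6873e+06 /m

9.6873e+06


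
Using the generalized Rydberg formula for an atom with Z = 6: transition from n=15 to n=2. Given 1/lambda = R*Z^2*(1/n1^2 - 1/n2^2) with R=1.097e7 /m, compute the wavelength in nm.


1/lambda = R * Z^2 * (1/n1^2 - 1/n2^2)
= 1.097e7 * 6^2 * (1/2^2 - 1/15^2)
= 1.097e7 * 36 * (0.25 - 0.004444)
= 9.6975e+07 /m
lambda = 1 / 9.6975e+07
= 10.312 nm

10.312


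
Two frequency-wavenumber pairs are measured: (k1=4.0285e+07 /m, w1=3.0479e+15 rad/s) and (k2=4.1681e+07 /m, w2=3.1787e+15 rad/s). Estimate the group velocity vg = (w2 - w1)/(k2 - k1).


vg = (w2 - w1) / (k2 - k1)
= (3.1787e+15 - 3.0479e+15) / (4.1681e+07 - 4.0285e+07)
= 1.3080e+14 / 1.3960e+06
= 9.3696e+07 m/s

9.3696e+07


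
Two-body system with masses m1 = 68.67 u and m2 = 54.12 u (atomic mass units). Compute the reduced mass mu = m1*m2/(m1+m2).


mu = m1 * m2 / (m1 + m2)
= 68.67 * 54.12 / (68.67 + 54.12)
= 3716.4204 / 122.79
= 30.2665 u

30.2665


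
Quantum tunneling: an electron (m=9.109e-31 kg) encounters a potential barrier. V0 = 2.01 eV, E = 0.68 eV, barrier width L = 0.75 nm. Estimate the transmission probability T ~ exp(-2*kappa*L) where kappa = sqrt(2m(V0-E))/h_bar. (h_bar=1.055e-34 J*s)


V0 - E = 1.33 eV = 2.1307e-19 J
kappa = sqrt(2 * m * (V0-E)) / h_bar
= sqrt(2 * 9.109e-31 * 2.1307e-19) / 1.055e-34
= 5.9055e+09 /m
2*kappa*L = 2 * 5.9055e+09 * 0.75e-9
= 8.8582
T = exp(-8.8582) = 1.422087e-04

1.422087e-04


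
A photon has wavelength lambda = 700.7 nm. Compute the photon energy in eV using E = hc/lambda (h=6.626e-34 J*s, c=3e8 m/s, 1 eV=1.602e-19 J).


E = hc / lambda
= (6.626e-34)(3e8) / (700.7e-9)
= 1.9878e-25 / 7.0070e-07
= 2.8369e-19 J
Converting to eV: 2.8369e-19 / 1.602e-19
= 1.7708 eV

1.7708


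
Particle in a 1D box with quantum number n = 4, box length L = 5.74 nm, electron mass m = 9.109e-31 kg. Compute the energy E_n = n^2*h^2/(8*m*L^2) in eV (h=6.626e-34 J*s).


E = n^2 * h^2 / (8 * m * L^2)
= 4^2 * (6.626e-34)^2 / (8 * 9.109e-31 * (5.74e-9)^2)
= 16 * 4.3904e-67 / (8 * 9.109e-31 * 3.2948e-17)
= 2.9258e-20 J
= 0.1826 eV

0.1826


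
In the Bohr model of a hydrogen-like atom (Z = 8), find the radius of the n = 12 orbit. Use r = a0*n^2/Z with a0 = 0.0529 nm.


r = a0 * n^2 / Z
= 0.0529 * 12^2 / 8
= 0.0529 * 144 / 8
= 0.9522 nm

0.9522


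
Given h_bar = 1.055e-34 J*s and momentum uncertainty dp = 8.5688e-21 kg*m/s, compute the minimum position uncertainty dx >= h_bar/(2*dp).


dx = h_bar / (2 * dp)
= 1.055e-34 / (2 * 8.5688e-21)
= 1.055e-34 / 1.7138e-20
= 6.1561e-15 m

6.1561e-15


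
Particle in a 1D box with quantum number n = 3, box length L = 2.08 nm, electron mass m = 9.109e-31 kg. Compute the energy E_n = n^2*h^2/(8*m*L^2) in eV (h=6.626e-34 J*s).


E = n^2 * h^2 / (8 * m * L^2)
= 3^2 * (6.626e-34)^2 / (8 * 9.109e-31 * (2.08e-9)^2)
= 9 * 4.3904e-67 / (8 * 9.109e-31 * 4.3264e-18)
= 1.2533e-19 J
= 0.7823 eV

0.7823


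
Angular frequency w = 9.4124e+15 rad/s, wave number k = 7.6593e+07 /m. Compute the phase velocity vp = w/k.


vp = w / k
= 9.4124e+15 / 7.6593e+07
= 1.2289e+08 m/s

1.2289e+08


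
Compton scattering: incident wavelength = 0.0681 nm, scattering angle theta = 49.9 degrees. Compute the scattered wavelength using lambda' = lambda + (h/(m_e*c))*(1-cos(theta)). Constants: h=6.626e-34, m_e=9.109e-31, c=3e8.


Compton wavelength: h/(m_e*c) = 2.4247e-12 m
d_lambda = 2.4247e-12 * (1 - cos(49.9 deg))
= 2.4247e-12 * 0.355876
= 8.6290e-13 m = 0.000863 nm
lambda' = 0.0681 + 0.000863
= 0.068963 nm

0.068963


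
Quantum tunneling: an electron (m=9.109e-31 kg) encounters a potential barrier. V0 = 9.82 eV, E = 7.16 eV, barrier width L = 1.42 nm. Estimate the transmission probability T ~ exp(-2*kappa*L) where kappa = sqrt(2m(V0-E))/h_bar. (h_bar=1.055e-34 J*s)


V0 - E = 2.66 eV = 4.2613e-19 J
kappa = sqrt(2 * m * (V0-E)) / h_bar
= sqrt(2 * 9.109e-31 * 4.2613e-19) / 1.055e-34
= 8.3516e+09 /m
2*kappa*L = 2 * 8.3516e+09 * 1.42e-9
= 23.7186
T = exp(-23.7186) = 5.002195e-11

5.002195e-11


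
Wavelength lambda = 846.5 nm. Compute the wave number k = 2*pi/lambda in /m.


k = 2 * pi / lambda
= 6.2832 / (846.5e-9)
= 6.2832 / 8.4650e-07
= 7.4225e+06 /m

7.4225e+06


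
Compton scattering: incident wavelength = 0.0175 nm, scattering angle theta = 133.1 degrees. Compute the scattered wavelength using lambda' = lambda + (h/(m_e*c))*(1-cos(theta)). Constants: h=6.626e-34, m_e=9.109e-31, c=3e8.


Compton wavelength: h/(m_e*c) = 2.4247e-12 m
d_lambda = 2.4247e-12 * (1 - cos(133.1 deg))
= 2.4247e-12 * 1.683274
= 4.0814e-12 m = 0.004081 nm
lambda' = 0.0175 + 0.004081
= 0.021581 nm

0.021581


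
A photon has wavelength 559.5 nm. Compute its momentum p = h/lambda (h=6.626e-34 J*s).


p = h / lambda
= 6.626e-34 / (559.5e-9)
= 6.626e-34 / 5.5950e-07
= 1.1843e-27 kg*m/s

1.1843e-27


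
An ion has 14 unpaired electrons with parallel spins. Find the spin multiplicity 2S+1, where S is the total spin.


Total spin S = N * (1/2) = 14 * 0.5 = 7.0
Spin multiplicity = 2S + 1
= 2 * 7.0 + 1
= 15

15


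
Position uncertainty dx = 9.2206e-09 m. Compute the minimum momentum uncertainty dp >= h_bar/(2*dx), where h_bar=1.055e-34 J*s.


dp = h_bar / (2 * dx)
= 1.055e-34 / (2 * 9.2206e-09)
= 1.055e-34 / 1.8441e-08
= 5.7209e-27 kg*m/s

5.7209e-27


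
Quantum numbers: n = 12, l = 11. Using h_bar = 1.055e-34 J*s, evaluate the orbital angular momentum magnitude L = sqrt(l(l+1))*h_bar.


L = sqrt(l*(l+1)) * h_bar
= sqrt(11 * 12) * 1.055e-34
= sqrt(132) * 1.055e-34
= 11.4891 * 1.055e-34
= 1.2121e-33 J*s

1.2121e-33


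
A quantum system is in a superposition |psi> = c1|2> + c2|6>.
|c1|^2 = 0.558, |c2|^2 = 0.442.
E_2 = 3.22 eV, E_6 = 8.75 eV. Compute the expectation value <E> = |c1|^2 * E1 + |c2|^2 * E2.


<E> = |c1|^2 * E1 + |c2|^2 * E2
= 0.558 * 3.22 + 0.442 * 8.75
= 1.7968 + 3.8675
= 5.6643 eV

5.6643


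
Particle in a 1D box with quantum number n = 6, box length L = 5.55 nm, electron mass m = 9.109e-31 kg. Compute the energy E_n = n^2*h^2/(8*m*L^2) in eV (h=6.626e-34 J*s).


E = n^2 * h^2 / (8 * m * L^2)
= 6^2 * (6.626e-34)^2 / (8 * 9.109e-31 * (5.55e-9)^2)
= 36 * 4.3904e-67 / (8 * 9.109e-31 * 3.0803e-17)
= 7.0414e-20 J
= 0.4395 eV

0.4395


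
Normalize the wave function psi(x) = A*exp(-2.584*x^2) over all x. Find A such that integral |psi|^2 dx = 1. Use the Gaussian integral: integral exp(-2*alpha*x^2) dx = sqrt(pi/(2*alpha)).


integral |psi|^2 dx = A^2 * sqrt(pi/(2*alpha)) = 1
A^2 = sqrt(2*alpha/pi)
= sqrt(2 * 2.584 / pi)
= 1.282585
A = sqrt(1.282585)
= 1.1325

1.1325


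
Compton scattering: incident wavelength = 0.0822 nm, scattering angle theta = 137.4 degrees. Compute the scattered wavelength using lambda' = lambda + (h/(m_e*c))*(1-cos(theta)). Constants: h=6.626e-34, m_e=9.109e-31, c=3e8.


Compton wavelength: h/(m_e*c) = 2.4247e-12 m
d_lambda = 2.4247e-12 * (1 - cos(137.4 deg))
= 2.4247e-12 * 1.736097
= 4.2095e-12 m = 0.00421 nm
lambda' = 0.0822 + 0.00421
= 0.08641 nm

0.08641


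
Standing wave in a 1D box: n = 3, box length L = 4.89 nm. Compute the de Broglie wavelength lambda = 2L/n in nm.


lambda = 2L / n
= 2 * 4.89 / 3
= 9.78 / 3
= 3.26 nm

3.26


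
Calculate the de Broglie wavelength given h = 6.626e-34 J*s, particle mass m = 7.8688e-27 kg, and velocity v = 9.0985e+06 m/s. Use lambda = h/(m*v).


lambda = h / (m * v)
= 6.626e-34 / (7.8688e-27 * 9.0985e+06)
= 6.626e-34 / 7.1594e-20
= 9.2549e-15 m

9.2549e-15


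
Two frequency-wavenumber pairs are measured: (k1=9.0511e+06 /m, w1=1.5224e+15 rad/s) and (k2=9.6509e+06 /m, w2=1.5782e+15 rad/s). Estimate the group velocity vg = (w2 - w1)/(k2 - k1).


vg = (w2 - w1) / (k2 - k1)
= (1.5782e+15 - 1.5224e+15) / (9.6509e+06 - 9.0511e+06)
= 5.5800e+13 / 5.9980e+05
= 9.3031e+07 m/s

9.3031e+07


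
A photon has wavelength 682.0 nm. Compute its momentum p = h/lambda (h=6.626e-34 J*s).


p = h / lambda
= 6.626e-34 / (682.0e-9)
= 6.626e-34 / 6.8200e-07
= 9.7155e-28 kg*m/s

9.7155e-28


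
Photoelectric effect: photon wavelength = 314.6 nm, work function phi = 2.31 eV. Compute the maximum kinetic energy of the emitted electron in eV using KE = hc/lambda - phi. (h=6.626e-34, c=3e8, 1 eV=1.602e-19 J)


E_photon = hc / lambda
= (6.626e-34)(3e8) / (314.6e-9)
= 6.3185e-19 J
= 3.9441 eV
KE = E_photon - phi
= 3.9441 - 2.31
= 1.6341 eV

1.6341


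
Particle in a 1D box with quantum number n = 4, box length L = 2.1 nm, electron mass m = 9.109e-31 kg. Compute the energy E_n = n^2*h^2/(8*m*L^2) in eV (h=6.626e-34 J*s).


E = n^2 * h^2 / (8 * m * L^2)
= 4^2 * (6.626e-34)^2 / (8 * 9.109e-31 * (2.1e-9)^2)
= 16 * 4.3904e-67 / (8 * 9.109e-31 * 4.4100e-18)
= 2.1859e-19 J
= 1.3645 eV

1.3645


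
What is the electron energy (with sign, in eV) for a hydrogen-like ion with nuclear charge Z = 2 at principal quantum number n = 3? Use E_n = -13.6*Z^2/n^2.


E_n = -13.6 * Z^2 / n^2
= -13.6 * 2^2 / 3^2
= -13.6 * 4 / 9
= -6.0444 eV

-6.0444


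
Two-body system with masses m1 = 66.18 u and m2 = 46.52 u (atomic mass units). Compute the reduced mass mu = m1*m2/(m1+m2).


mu = m1 * m2 / (m1 + m2)
= 66.18 * 46.52 / (66.18 + 46.52)
= 3078.6936 / 112.7
= 27.3176 u

27.3176


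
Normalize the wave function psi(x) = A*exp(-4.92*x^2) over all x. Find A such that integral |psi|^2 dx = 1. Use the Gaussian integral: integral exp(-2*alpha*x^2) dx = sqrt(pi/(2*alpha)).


integral |psi|^2 dx = A^2 * sqrt(pi/(2*alpha)) = 1
A^2 = sqrt(2*alpha/pi)
= sqrt(2 * 4.92 / pi)
= 1.769794
A = sqrt(1.769794)
= 1.3303

1.3303


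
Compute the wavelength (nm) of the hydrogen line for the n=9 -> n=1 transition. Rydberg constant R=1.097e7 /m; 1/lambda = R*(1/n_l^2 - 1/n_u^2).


1/lambda = R * (1/n_l^2 - 1/n_u^2)
= 1.097e7 * (1/1^2 - 1/9^2)
= 1.097e7 * (1.0 - 0.012346)
= 1.097e7 * 0.987654
= 1.0835e+07 /m
lambda = 1 / 1.0835e+07 = 92.2972 nm

92.2972


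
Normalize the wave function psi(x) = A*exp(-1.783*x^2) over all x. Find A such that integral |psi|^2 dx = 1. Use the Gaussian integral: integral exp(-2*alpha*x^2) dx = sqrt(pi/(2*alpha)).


integral |psi|^2 dx = A^2 * sqrt(pi/(2*alpha)) = 1
A^2 = sqrt(2*alpha/pi)
= sqrt(2 * 1.783 / pi)
= 1.065407
A = sqrt(1.065407)
= 1.0322

1.0322


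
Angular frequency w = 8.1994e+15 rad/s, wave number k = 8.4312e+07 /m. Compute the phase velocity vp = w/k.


vp = w / k
= 8.1994e+15 / 8.4312e+07
= 9.7251e+07 m/s

9.7251e+07


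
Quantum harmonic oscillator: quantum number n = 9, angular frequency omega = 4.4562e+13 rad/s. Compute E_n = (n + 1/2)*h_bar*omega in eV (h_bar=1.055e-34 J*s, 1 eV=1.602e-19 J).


E = (n + 1/2) * h_bar * omega
= (9 + 0.5) * 1.055e-34 * 4.4562e+13
= 9.5 * 4.7013e-21
= 4.4662e-20 J
= 0.2788 eV

0.2788


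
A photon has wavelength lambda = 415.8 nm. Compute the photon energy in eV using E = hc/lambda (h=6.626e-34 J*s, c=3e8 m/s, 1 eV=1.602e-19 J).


E = hc / lambda
= (6.626e-34)(3e8) / (415.8e-9)
= 1.9878e-25 / 4.1580e-07
= 4.7807e-19 J
Converting to eV: 4.7807e-19 / 1.602e-19
= 2.9842 eV

2.9842


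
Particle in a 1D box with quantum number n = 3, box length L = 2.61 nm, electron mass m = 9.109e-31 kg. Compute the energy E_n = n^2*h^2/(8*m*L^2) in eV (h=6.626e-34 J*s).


E = n^2 * h^2 / (8 * m * L^2)
= 3^2 * (6.626e-34)^2 / (8 * 9.109e-31 * (2.61e-9)^2)
= 9 * 4.3904e-67 / (8 * 9.109e-31 * 6.8121e-18)
= 7.9598e-20 J
= 0.4969 eV

0.4969


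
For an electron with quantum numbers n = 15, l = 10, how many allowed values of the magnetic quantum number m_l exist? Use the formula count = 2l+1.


m_l ranges from -l to +l in integer steps
So m_l goes from -10 to +10
Count = 2l + 1 = 2*10 + 1
= 21

21


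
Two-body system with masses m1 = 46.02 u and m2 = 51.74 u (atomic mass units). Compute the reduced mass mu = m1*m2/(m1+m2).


mu = m1 * m2 / (m1 + m2)
= 46.02 * 51.74 / (46.02 + 51.74)
= 2381.0748 / 97.76
= 24.3563 u

24.3563


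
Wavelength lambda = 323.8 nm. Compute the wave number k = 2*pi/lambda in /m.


k = 2 * pi / lambda
= 6.2832 / (323.8e-9)
= 6.2832 / 3.2380e-07
= 1.9405e+07 /m

1.9405e+07


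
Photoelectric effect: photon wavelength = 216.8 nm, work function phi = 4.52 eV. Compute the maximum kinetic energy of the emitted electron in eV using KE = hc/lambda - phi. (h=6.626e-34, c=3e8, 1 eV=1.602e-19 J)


E_photon = hc / lambda
= (6.626e-34)(3e8) / (216.8e-9)
= 9.1688e-19 J
= 5.7234 eV
KE = E_photon - phi
= 5.7234 - 4.52
= 1.2034 eV

1.2034


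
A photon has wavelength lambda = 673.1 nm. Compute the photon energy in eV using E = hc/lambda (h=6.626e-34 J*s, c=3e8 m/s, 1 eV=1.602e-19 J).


E = hc / lambda
= (6.626e-34)(3e8) / (673.1e-9)
= 1.9878e-25 / 6.7310e-07
= 2.9532e-19 J
Converting to eV: 2.9532e-19 / 1.602e-19
= 1.8434 eV

1.8434


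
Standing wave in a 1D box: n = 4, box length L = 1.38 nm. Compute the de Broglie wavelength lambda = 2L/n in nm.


lambda = 2L / n
= 2 * 1.38 / 4
= 2.76 / 4
= 0.69 nm

0.69


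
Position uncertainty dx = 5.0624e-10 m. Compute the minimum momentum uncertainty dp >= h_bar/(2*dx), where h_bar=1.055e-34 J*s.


dp = h_bar / (2 * dx)
= 1.055e-34 / (2 * 5.0624e-10)
= 1.055e-34 / 1.0125e-09
= 1.0420e-25 kg*m/s

1.0420e-25


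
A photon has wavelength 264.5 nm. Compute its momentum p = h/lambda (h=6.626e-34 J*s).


p = h / lambda
= 6.626e-34 / (264.5e-9)
= 6.626e-34 / 2.6450e-07
= 2.5051e-27 kg*m/s

2.5051e-27


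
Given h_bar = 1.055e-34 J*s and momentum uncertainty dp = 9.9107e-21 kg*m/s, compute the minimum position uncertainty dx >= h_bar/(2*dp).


dx = h_bar / (2 * dp)
= 1.055e-34 / (2 * 9.9107e-21)
= 1.055e-34 / 1.9821e-20
= 5.3225e-15 m

5.3225e-15


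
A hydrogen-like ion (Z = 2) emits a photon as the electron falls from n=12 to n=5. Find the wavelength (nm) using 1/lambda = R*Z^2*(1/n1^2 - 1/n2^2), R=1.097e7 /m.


1/lambda = R * Z^2 * (1/n1^2 - 1/n2^2)
= 1.097e7 * 2^2 * (1/5^2 - 1/12^2)
= 1.097e7 * 4 * (0.04 - 0.006944)
= 1.4505e+06 /m
lambda = 1 / 1.4505e+06
= 689.428 nm

689.428


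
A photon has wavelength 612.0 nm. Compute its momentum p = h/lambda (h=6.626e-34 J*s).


p = h / lambda
= 6.626e-34 / (612.0e-9)
= 6.626e-34 / 6.1200e-07
= 1.0827e-27 kg*m/s

1.0827e-27


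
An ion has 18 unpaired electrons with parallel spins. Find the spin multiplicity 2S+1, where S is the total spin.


Total spin S = N * (1/2) = 18 * 0.5 = 9.0
Spin multiplicity = 2S + 1
= 2 * 9.0 + 1
= 19

19


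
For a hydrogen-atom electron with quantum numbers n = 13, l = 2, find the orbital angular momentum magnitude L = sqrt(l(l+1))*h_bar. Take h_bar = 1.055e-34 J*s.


L = sqrt(l*(l+1)) * h_bar
= sqrt(2 * 3) * 1.055e-34
= sqrt(6) * 1.055e-34
= 2.4495 * 1.055e-34
= 2.5842e-34 J*s

2.5842e-34


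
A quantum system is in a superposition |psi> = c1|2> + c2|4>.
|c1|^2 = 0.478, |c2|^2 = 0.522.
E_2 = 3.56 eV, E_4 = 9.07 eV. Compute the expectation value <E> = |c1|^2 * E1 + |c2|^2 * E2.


<E> = |c1|^2 * E1 + |c2|^2 * E2
= 0.478 * 3.56 + 0.522 * 9.07
= 1.7017 + 4.7345
= 6.4362 eV

6.4362


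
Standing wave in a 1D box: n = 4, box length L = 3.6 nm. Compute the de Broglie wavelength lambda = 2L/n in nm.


lambda = 2L / n
= 2 * 3.6 / 4
= 7.2 / 4
= 1.8 nm

1.8


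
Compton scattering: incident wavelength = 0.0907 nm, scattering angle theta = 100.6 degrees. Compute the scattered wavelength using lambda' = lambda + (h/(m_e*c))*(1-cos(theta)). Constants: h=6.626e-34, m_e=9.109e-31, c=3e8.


Compton wavelength: h/(m_e*c) = 2.4247e-12 m
d_lambda = 2.4247e-12 * (1 - cos(100.6 deg))
= 2.4247e-12 * 1.183951
= 2.8707e-12 m = 0.002871 nm
lambda' = 0.0907 + 0.002871
= 0.093571 nm

0.093571


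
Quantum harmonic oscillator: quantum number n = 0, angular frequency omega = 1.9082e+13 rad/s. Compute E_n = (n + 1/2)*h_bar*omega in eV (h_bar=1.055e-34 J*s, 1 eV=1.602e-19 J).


E = (n + 1/2) * h_bar * omega
= (0 + 0.5) * 1.055e-34 * 1.9082e+13
= 0.5 * 2.0132e-21
= 1.0066e-21 J
= 0.0063 eV

0.0063


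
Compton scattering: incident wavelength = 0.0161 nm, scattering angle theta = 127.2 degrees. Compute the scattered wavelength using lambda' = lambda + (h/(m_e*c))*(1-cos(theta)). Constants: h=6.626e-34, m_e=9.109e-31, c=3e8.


Compton wavelength: h/(m_e*c) = 2.4247e-12 m
d_lambda = 2.4247e-12 * (1 - cos(127.2 deg))
= 2.4247e-12 * 1.604599
= 3.8907e-12 m = 0.003891 nm
lambda' = 0.0161 + 0.003891
= 0.019991 nm

0.019991


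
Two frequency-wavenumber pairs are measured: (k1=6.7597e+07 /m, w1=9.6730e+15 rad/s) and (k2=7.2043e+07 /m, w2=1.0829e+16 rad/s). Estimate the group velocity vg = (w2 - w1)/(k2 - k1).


vg = (w2 - w1) / (k2 - k1)
= (1.0829e+16 - 9.6730e+15) / (7.2043e+07 - 6.7597e+07)
= 1.1560e+15 / 4.4460e+06
= 2.6001e+08 m/s

2.6001e+08


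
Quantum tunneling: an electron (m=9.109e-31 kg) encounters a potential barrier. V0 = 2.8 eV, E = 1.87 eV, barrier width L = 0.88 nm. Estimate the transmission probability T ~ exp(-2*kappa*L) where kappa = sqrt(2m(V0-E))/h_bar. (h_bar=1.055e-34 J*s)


V0 - E = 0.93 eV = 1.4899e-19 J
kappa = sqrt(2 * m * (V0-E)) / h_bar
= sqrt(2 * 9.109e-31 * 1.4899e-19) / 1.055e-34
= 4.9382e+09 /m
2*kappa*L = 2 * 4.9382e+09 * 0.88e-9
= 8.6913
T = exp(-8.6913) = 1.680463e-04

1.680463e-04


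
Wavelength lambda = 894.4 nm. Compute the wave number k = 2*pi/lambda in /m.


k = 2 * pi / lambda
= 6.2832 / (894.4e-9)
= 6.2832 / 8.9440e-07
= 7.0250e+06 /m

7.0250e+06


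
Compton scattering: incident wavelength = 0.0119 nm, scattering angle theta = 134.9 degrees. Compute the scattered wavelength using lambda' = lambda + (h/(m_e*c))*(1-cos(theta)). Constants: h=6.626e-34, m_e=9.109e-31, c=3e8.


Compton wavelength: h/(m_e*c) = 2.4247e-12 m
d_lambda = 2.4247e-12 * (1 - cos(134.9 deg))
= 2.4247e-12 * 1.705872
= 4.1362e-12 m = 0.004136 nm
lambda' = 0.0119 + 0.004136
= 0.016036 nm

0.016036


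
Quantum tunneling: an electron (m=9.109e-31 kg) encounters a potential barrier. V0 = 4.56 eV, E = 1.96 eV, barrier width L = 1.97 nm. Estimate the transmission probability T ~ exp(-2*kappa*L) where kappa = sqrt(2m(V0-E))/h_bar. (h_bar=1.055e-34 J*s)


V0 - E = 2.6 eV = 4.1652e-19 J
kappa = sqrt(2 * m * (V0-E)) / h_bar
= sqrt(2 * 9.109e-31 * 4.1652e-19) / 1.055e-34
= 8.2569e+09 /m
2*kappa*L = 2 * 8.2569e+09 * 1.97e-9
= 32.5321
T = exp(-32.5321) = 7.438586e-15

7.438586e-15


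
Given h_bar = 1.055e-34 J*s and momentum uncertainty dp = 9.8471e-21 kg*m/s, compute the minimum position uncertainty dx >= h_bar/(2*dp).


dx = h_bar / (2 * dp)
= 1.055e-34 / (2 * 9.8471e-21)
= 1.055e-34 / 1.9694e-20
= 5.3569e-15 m

5.3569e-15


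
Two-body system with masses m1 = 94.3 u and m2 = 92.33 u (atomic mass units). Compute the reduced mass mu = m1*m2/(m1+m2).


mu = m1 * m2 / (m1 + m2)
= 94.3 * 92.33 / (94.3 + 92.33)
= 8706.719 / 186.63
= 46.6523 u

46.6523


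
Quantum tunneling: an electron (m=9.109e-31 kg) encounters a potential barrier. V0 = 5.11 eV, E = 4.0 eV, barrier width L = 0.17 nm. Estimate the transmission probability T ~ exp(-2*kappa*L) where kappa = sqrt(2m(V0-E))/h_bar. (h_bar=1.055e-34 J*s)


V0 - E = 1.11 eV = 1.7782e-19 J
kappa = sqrt(2 * m * (V0-E)) / h_bar
= sqrt(2 * 9.109e-31 * 1.7782e-19) / 1.055e-34
= 5.3950e+09 /m
2*kappa*L = 2 * 5.3950e+09 * 0.17e-9
= 1.8343
T = exp(-1.8343) = 1.597258e-01

1.597258e-01


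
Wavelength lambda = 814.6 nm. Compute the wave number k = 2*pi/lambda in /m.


k = 2 * pi / lambda
= 6.2832 / (814.6e-9)
= 6.2832 / 8.1460e-07
= 7.7132e+06 /m

7.7132e+06


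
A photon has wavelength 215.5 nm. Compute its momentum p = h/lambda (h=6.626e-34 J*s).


p = h / lambda
= 6.626e-34 / (215.5e-9)
= 6.626e-34 / 2.1550e-07
= 3.0747e-27 kg*m/s

3.0747e-27


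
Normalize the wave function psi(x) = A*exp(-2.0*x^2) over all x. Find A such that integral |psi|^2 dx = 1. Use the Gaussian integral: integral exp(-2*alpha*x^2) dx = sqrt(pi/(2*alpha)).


integral |psi|^2 dx = A^2 * sqrt(pi/(2*alpha)) = 1
A^2 = sqrt(2*alpha/pi)
= sqrt(2 * 2.0 / pi)
= 1.128379
A = sqrt(1.128379)
= 1.0623

1.0623


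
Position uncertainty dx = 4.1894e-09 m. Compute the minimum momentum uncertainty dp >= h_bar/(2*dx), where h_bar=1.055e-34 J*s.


dp = h_bar / (2 * dx)
= 1.055e-34 / (2 * 4.1894e-09)
= 1.055e-34 / 8.3788e-09
= 1.2591e-26 kg*m/s

1.2591e-26


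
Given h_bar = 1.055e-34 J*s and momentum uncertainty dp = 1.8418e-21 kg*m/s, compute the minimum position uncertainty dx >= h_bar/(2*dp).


dx = h_bar / (2 * dp)
= 1.055e-34 / (2 * 1.8418e-21)
= 1.055e-34 / 3.6836e-21
= 2.8640e-14 m

2.8640e-14


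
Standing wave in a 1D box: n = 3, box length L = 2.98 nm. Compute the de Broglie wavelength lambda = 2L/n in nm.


lambda = 2L / n
= 2 * 2.98 / 3
= 5.96 / 3
= 1.9867 nm

1.9867


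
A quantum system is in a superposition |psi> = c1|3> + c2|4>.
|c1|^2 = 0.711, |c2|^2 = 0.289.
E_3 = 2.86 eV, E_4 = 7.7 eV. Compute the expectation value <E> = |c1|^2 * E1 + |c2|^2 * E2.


<E> = |c1|^2 * E1 + |c2|^2 * E2
= 0.711 * 2.86 + 0.289 * 7.7
= 2.0335 + 2.2253
= 4.2588 eV

4.2588


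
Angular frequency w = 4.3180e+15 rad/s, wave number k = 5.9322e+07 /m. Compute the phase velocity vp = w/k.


vp = w / k
= 4.3180e+15 / 5.9322e+07
= 7.2789e+07 m/s

7.2789e+07


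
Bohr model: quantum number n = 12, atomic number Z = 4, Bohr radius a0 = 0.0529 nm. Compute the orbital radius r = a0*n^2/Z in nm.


r = a0 * n^2 / Z
= 0.0529 * 12^2 / 4
= 0.0529 * 144 / 4
= 1.9044 nm

1.9044


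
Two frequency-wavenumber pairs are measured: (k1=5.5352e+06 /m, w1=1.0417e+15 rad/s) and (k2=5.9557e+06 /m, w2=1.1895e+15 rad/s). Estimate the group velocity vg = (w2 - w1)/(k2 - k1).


vg = (w2 - w1) / (k2 - k1)
= (1.1895e+15 - 1.0417e+15) / (5.9557e+06 - 5.5352e+06)
= 1.4780e+14 / 4.2050e+05
= 3.5149e+08 m/s

3.5149e+08


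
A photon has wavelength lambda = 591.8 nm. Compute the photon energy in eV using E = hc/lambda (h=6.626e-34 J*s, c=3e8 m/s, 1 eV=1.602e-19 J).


E = hc / lambda
= (6.626e-34)(3e8) / (591.8e-9)
= 1.9878e-25 / 5.9180e-07
= 3.3589e-19 J
Converting to eV: 3.3589e-19 / 1.602e-19
= 2.0967 eV

2.0967


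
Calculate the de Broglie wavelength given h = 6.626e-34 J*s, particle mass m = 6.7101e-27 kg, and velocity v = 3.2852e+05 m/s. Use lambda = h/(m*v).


lambda = h / (m * v)
= 6.626e-34 / (6.7101e-27 * 3.2852e+05)
= 6.626e-34 / 2.2044e-21
= 3.0058e-13 m

3.0058e-13


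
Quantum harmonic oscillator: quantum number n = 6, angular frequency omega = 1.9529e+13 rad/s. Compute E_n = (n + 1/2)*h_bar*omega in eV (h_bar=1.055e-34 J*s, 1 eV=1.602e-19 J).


E = (n + 1/2) * h_bar * omega
= (6 + 0.5) * 1.055e-34 * 1.9529e+13
= 6.5 * 2.0603e-21
= 1.3392e-20 J
= 0.0836 eV

0.0836


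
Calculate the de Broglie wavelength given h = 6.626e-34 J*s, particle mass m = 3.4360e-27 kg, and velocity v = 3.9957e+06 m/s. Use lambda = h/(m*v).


lambda = h / (m * v)
= 6.626e-34 / (3.4360e-27 * 3.9957e+06)
= 6.626e-34 / 1.3729e-20
= 4.8262e-14 m

4.8262e-14


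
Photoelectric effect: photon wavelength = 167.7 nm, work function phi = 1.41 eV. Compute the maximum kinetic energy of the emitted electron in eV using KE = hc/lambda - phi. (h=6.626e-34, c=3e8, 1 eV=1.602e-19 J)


E_photon = hc / lambda
= (6.626e-34)(3e8) / (167.7e-9)
= 1.1853e-18 J
= 7.3991 eV
KE = E_photon - phi
= 7.3991 - 1.41
= 5.9891 eV

5.9891


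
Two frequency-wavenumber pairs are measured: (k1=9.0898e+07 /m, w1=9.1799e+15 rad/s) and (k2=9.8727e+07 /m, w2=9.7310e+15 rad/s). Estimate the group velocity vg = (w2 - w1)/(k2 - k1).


vg = (w2 - w1) / (k2 - k1)
= (9.7310e+15 - 9.1799e+15) / (9.8727e+07 - 9.0898e+07)
= 5.5110e+14 / 7.8290e+06
= 7.0392e+07 m/s

7.0392e+07


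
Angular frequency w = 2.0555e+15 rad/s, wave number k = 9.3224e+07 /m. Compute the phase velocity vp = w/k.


vp = w / k
= 2.0555e+15 / 9.3224e+07
= 2.2049e+07 m/s

2.2049e+07


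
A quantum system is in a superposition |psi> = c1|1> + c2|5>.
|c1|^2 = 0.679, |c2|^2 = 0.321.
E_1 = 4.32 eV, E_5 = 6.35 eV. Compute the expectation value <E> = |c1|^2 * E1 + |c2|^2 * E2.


<E> = |c1|^2 * E1 + |c2|^2 * E2
= 0.679 * 4.32 + 0.321 * 6.35
= 2.9333 + 2.0383
= 4.9716 eV

4.9716


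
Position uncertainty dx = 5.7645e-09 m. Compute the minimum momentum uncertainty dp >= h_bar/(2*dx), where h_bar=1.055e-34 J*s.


dp = h_bar / (2 * dx)
= 1.055e-34 / (2 * 5.7645e-09)
= 1.055e-34 / 1.1529e-08
= 9.1508e-27 kg*m/s

9.1508e-27


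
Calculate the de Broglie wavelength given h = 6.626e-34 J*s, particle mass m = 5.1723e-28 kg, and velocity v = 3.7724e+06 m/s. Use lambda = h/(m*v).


lambda = h / (m * v)
= 6.626e-34 / (5.1723e-28 * 3.7724e+06)
= 6.626e-34 / 1.9512e-21
= 3.3959e-13 m

3.3959e-13


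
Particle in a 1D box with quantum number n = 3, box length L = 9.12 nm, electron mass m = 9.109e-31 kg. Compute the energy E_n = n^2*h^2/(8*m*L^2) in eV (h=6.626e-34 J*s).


E = n^2 * h^2 / (8 * m * L^2)
= 3^2 * (6.626e-34)^2 / (8 * 9.109e-31 * (9.12e-9)^2)
= 9 * 4.3904e-67 / (8 * 9.109e-31 * 8.3174e-17)
= 6.5192e-21 J
= 0.0407 eV

0.0407


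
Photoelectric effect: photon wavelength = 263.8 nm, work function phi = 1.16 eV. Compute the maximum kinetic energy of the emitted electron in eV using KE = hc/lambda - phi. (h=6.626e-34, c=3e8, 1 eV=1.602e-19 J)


E_photon = hc / lambda
= (6.626e-34)(3e8) / (263.8e-9)
= 7.5353e-19 J
= 4.7037 eV
KE = E_photon - phi
= 4.7037 - 1.16
= 3.5437 eV

3.5437
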